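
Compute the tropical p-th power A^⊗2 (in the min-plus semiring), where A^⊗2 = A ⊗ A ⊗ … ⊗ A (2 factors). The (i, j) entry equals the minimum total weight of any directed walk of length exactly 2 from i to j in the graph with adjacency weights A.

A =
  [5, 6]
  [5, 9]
A^⊗2 =
  [10, 11]
  [10, 11]

Each entry (A^⊗2)_ij equals the minimum over all length-2 walks i = v_0 → v_1 → … → v_2 = j of Σ_t A[v_t][v_{t+1}]. For example, for (i, j) = (0, 1) we minimise over 2 possible intermediate vertex sequences; the minimum is 11, attained along the walk 0 → 0 → 1.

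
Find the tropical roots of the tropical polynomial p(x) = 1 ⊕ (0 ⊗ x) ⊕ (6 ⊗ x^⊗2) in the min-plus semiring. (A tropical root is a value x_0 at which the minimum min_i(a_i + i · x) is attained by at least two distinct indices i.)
Roots: {-6, 1}

Each tropical root is a break point of the lower envelope of the lines y = a_i + i · x (there are 3 lines, with slopes 0, 1, ..., 2). Only the lines that attain the minimum somewhere contribute to roots; other lines are dominated. Here the surviving (envelope) indices are i = 2, i = 1, i = 0.
Intersections between consecutive envelope lines give the roots: for adjacent envelope indices i < j the intersection is x = (a_i − a_j) / (j − i). Reading off the sorted break points: {-6, 1}.
Verification: at each break x_0, at least two indices attain the minimum of min_i(a_i + i · x_0).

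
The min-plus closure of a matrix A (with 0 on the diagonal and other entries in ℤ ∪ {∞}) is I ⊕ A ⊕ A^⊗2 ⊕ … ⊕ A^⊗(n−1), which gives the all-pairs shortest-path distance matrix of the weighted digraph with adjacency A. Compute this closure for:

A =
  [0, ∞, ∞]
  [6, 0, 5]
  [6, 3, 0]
Closure =
  [0, ∞, ∞]
  [6, 0, 5]
  [6, 3, 0]

This is the Floyd-Warshall all-pairs shortest-path computation. For each intermediate vertex k = 0, 1, …, 2, update dist[i][j] ← min(dist[i][j], dist[i][k] + dist[k][j]). The final matrix gives, for each (i, j), the minimum total weight of any directed path from i to j (possibly empty when i = j).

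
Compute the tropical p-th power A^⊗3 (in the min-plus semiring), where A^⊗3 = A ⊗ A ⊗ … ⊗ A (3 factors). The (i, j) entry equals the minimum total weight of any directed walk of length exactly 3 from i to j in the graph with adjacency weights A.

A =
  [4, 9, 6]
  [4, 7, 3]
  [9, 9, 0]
A^⊗3 =
  [12, 15, 6]
  [12, 12, 3]
  [9, 9, 0]

Each entry (A^⊗3)_ij equals the minimum over all length-3 walks i = v_0 → v_1 → … → v_3 = j of Σ_t A[v_t][v_{t+1}]. For example, for (i, j) = (0, 2) we minimise over 9 possible intermediate vertex sequences; the minimum is 6, attained along the walk 0 → 2 → 2 → 2.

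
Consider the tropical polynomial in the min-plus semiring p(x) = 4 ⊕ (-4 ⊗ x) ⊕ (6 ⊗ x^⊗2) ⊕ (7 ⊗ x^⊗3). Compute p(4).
p(4) = 0

A tropical monomial a ⊗ x^⊗i evaluates to a + i · x. Evaluating each term at x = 4:
  Term 0 contributes 4 + 0 · 4 = 4
  Term 1 contributes -4 + 1 · 4 = 0
  Term 2 contributes 6 + 2 · 4 = 14
  Term 3 contributes 7 + 3 · 4 = 19
p(4) = ⊕ of these = min[4, 0, 14, 19] = 0.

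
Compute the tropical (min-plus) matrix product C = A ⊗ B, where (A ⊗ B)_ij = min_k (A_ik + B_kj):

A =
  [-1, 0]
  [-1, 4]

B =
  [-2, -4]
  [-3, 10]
A ⊗ B =
  [-3, -5]
  [-3, -5]

Apply the min-plus product entry-by-entry:
  C[0][0] = min over k of (A[0][0] + B[0][0] = -1 + -2 = -3, A[0][1] + B[1][0] = 0 + -3 = -3) = -3 (attained at k = 0)
  C[0][1] = min over k of (A[0][0] + B[0][1] = -1 + -4 = -5, A[0][1] + B[1][1] = 0 + 10 = 10) = -5 (attained at k = 0)
  C[1][0] = min over k of (A[1][0] + B[0][0] = -1 + -2 = -3, A[1][1] + B[1][0] = 4 + -3 = 1) = -3 (attained at k = 0)
  C[1][1] = min over k of (A[1][0] + B[0][1] = -1 + -4 = -5, A[1][1] + B[1][1] = 4 + 10 = 14) = -5 (attained at k = 0)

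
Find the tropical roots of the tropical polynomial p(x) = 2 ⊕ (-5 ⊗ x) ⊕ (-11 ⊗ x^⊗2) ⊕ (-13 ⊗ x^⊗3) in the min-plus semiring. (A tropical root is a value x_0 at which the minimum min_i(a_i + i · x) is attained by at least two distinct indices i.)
Roots: {2, 6, 7}

Each tropical root is a break point of the lower envelope of the lines y = a_i + i · x (there are 4 lines, with slopes 0, 1, ..., 3). Only the lines that attain the minimum somewhere contribute to roots; other lines are dominated. Here the surviving (envelope) indices are i = 3, i = 2, i = 1, i = 0.
Intersections between consecutive envelope lines give the roots: for adjacent envelope indices i < j the intersection is x = (a_i − a_j) / (j − i). Reading off the sorted break points: {2, 6, 7}.
Verification: at each break x_0, at least two indices attain the minimum of min_i(a_i + i · x_0).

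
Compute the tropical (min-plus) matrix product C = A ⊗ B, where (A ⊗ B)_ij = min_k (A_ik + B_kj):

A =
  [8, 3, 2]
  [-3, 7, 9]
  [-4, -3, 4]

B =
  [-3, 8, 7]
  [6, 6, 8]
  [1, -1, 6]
A ⊗ B =
  [3, 1, 8]
  [-6, 5, 4]
  [-7, 3, 3]

Apply the min-plus product entry-by-entry:
  C[0][0] = min over k of (A[0][0] + B[0][0] = 8 + -3 = 5, A[0][1] + B[1][0] = 3 + 6 = 9, A[0][2] + B[2][0] = 2 + 1 = 3) = 3 (attained at k = 2)
  C[0][1] = min over k of (A[0][0] + B[0][1] = 8 + 8 = 16, A[0][1] + B[1][1] = 3 + 6 = 9, A[0][2] + B[2][1] = 2 + -1 = 1) = 1 (attained at k = 2)
  C[0][2] = min over k of (A[0][0] + B[0][2] = 8 + 7 = 15, A[0][1] + B[1][2] = 3 + 8 = 11, A[0][2] + B[2][2] = 2 + 6 = 8) = 8 (attained at k = 2)
  C[1][0] = min over k of (A[1][0] + B[0][0] = -3 + -3 = -6, A[1][1] + B[1][0] = 7 + 6 = 13, A[1][2] + B[2][0] = 9 + 1 = 10) = -6 (attained at k = 0)
  C[1][1] = min over k of (A[1][0] + B[0][1] = -3 + 8 = 5, A[1][1] + B[1][1] = 7 + 6 = 13, A[1][2] + B[2][1] = 9 + -1 = 8) = 5 (attained at k = 0)
  C[1][2] = min over k of (A[1][0] + B[0][2] = -3 + 7 = 4, A[1][1] + B[1][2] = 7 + 8 = 15, A[1][2] + B[2][2] = 9 + 6 = 15) = 4 (attained at k = 0)
  C[2][0] = min over k of (A[2][0] + B[0][0] = -4 + -3 = -7, A[2][1] + B[1][0] = -3 + 6 = 3, A[2][2] + B[2][0] = 4 + 1 = 5) = -7 (attained at k = 0)
  C[2][1] = min over k of (A[2][0] + B[0][1] = -4 + 8 = 4, A[2][1] + B[1][1] = -3 + 6 = 3, A[2][2] + B[2][1] = 4 + -1 = 3) = 3 (attained at k = 1)
  C[2][2] = min over k of (A[2][0] + B[0][2] = -4 + 7 = 3, A[2][1] + B[1][2] = -3 + 8 = 5, A[2][2] + B[2][2] = 4 + 6 = 10) = 3 (attained at k = 0)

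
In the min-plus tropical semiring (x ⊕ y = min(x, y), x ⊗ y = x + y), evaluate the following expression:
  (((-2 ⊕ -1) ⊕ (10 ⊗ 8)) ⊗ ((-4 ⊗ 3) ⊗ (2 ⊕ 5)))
(((-2 ⊕ -1) ⊕ (10 ⊗ 8)) ⊗ ((-4 ⊗ 3) ⊗ (2 ⊕ 5))) = -1

Expand innermost to outermost. Recall ⊕ takes the minimum of its arguments and ⊗ takes their sum. Working out the expression (((-2 ⊕ -1) ⊕ (10 ⊗ 8)) ⊗ ((-4 ⊗ 3) ⊗ (2 ⊕ 5))) gives -1.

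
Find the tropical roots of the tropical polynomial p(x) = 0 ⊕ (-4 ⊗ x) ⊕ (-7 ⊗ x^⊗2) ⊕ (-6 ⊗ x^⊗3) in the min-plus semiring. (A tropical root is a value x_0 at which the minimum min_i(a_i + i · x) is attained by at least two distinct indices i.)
Roots: {-1, 3, 4}

Each tropical root is a break point of the lower envelope of the lines y = a_i + i · x (there are 4 lines, with slopes 0, 1, ..., 3). Only the lines that attain the minimum somewhere contribute to roots; other lines are dominated. Here the surviving (envelope) indices are i = 3, i = 2, i = 1, i = 0.
Intersections between consecutive envelope lines give the roots: for adjacent envelope indices i < j the intersection is x = (a_i − a_j) / (j − i). Reading off the sorted break points: {-1, 3, 4}.
Verification: at each break x_0, at least two indices attain the minimum of min_i(a_i + i · x_0).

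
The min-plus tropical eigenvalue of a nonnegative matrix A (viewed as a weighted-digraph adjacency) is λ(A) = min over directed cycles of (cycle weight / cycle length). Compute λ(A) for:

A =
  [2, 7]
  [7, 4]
λ(A) = 2

Enumerate directed cycles and compute their means (weight / length). Sample:
  cycle 0 → 0: weight = 2, length = 1, mean = 2/1 ≈ 2.000
  cycle 1 → 1: weight = 4, length = 1, mean = 4/1 ≈ 4.000
  cycle 0 → 1 → 0: weight = 14, length = 2, mean = 14/2 ≈ 7.000
  cycle 1 → 0 → 1: weight = 14, length = 2, mean = 14/2 ≈ 7.000
Minimum mean = 2.000, attained e.g. along the cycle 0 → 0 with weight 2 and length 1. So λ(A) = 2/1 = 2.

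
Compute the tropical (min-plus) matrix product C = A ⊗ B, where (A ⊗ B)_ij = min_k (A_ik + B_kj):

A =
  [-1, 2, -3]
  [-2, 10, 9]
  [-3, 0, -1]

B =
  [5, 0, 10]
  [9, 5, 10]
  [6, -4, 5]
A ⊗ B =
  [3, -7, 2]
  [3, -2, 8]
  [2, -5, 4]

Apply the min-plus product entry-by-entry:
  C[0][0] = min over k of (A[0][0] + B[0][0] = -1 + 5 = 4, A[0][1] + B[1][0] = 2 + 9 = 11, A[0][2] + B[2][0] = -3 + 6 = 3) = 3 (attained at k = 2)
  C[0][1] = min over k of (A[0][0] + B[0][1] = -1 + 0 = -1, A[0][1] + B[1][1] = 2 + 5 = 7, A[0][2] + B[2][1] = -3 + -4 = -7) = -7 (attained at k = 2)
  C[0][2] = min over k of (A[0][0] + B[0][2] = -1 + 10 = 9, A[0][1] + B[1][2] = 2 + 10 = 12, A[0][2] + B[2][2] = -3 + 5 = 2) = 2 (attained at k = 2)
  C[1][0] = min over k of (A[1][0] + B[0][0] = -2 + 5 = 3, A[1][1] + B[1][0] = 10 + 9 = 19, A[1][2] + B[2][0] = 9 + 6 = 15) = 3 (attained at k = 0)
  C[1][1] = min over k of (A[1][0] + B[0][1] = -2 + 0 = -2, A[1][1] + B[1][1] = 10 + 5 = 15, A[1][2] + B[2][1] = 9 + -4 = 5) = -2 (attained at k = 0)
  C[1][2] = min over k of (A[1][0] + B[0][2] = -2 + 10 = 8, A[1][1] + B[1][2] = 10 + 10 = 20, A[1][2] + B[2][2] = 9 + 5 = 14) = 8 (attained at k = 0)
  C[2][0] = min over k of (A[2][0] + B[0][0] = -3 + 5 = 2, A[2][1] + B[1][0] = 0 + 9 = 9, A[2][2] + B[2][0] = -1 + 6 = 5) = 2 (attained at k = 0)
  C[2][1] = min over k of (A[2][0] + B[0][1] = -3 + 0 = -3, A[2][1] + B[1][1] = 0 + 5 = 5, A[2][2] + B[2][1] = -1 + -4 = -5) = -5 (attained at k = 2)
  C[2][2] = min over k of (A[2][0] + B[0][2] = -3 + 10 = 7, A[2][1] + B[1][2] = 0 + 10 = 10, A[2][2] + B[2][2] = -1 + 5 = 4) = 4 (attained at k = 2)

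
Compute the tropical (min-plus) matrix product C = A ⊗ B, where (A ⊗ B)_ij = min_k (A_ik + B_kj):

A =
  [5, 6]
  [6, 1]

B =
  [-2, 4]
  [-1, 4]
A ⊗ B =
  [3, 9]
  [0, 5]

Apply the min-plus product entry-by-entry:
  C[0][0] = min over k of (A[0][0] + B[0][0] = 5 + -2 = 3, A[0][1] + B[1][0] = 6 + -1 = 5) = 3 (attained at k = 0)
  C[0][1] = min over k of (A[0][0] + B[0][1] = 5 + 4 = 9, A[0][1] + B[1][1] = 6 + 4 = 10) = 9 (attained at k = 0)
  C[1][0] = min over k of (A[1][0] + B[0][0] = 6 + -2 = 4, A[1][1] + B[1][0] = 1 + -1 = 0) = 0 (attained at k = 1)
  C[1][1] = min over k of (A[1][0] + B[0][1] = 6 + 4 = 10, A[1][1] + B[1][1] = 1 + 4 = 5) = 5 (attained at k = 1)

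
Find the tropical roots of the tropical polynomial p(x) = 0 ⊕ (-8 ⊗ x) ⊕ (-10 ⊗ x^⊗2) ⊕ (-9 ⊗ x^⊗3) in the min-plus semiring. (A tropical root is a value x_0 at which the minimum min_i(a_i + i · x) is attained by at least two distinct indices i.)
Roots: {-1, 2, 8}

Each tropical root is a break point of the lower envelope of the lines y = a_i + i · x (there are 4 lines, with slopes 0, 1, ..., 3). Only the lines that attain the minimum somewhere contribute to roots; other lines are dominated. Here the surviving (envelope) indices are i = 3, i = 2, i = 1, i = 0.
Intersections between consecutive envelope lines give the roots: for adjacent envelope indices i < j the intersection is x = (a_i − a_j) / (j − i). Reading off the sorted break points: {-1, 2, 8}.
Verification: at each break x_0, at least two indices attain the minimum of min_i(a_i + i · x_0).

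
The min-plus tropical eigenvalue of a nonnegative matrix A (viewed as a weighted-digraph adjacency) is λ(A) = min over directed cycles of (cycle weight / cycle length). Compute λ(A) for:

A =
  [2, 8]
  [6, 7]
λ(A) = 2

Enumerate directed cycles and compute their means (weight / length). Sample:
  cycle 0 → 0: weight = 2, length = 1, mean = 2/1 ≈ 2.000
  cycle 1 → 1: weight = 7, length = 1, mean = 7/1 ≈ 7.000
  cycle 0 → 1 → 0: weight = 14, length = 2, mean = 14/2 ≈ 7.000
  cycle 1 → 0 → 1: weight = 14, length = 2, mean = 14/2 ≈ 7.000
Minimum mean = 2.000, attained e.g. along the cycle 0 → 0 with weight 2 and length 1. So λ(A) = 2/1 = 2.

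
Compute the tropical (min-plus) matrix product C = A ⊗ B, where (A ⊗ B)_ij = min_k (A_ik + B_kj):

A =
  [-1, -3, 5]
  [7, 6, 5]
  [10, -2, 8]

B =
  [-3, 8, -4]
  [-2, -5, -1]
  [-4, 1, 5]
A ⊗ B =
  [-5, -8, -5]
  [1, 1, 3]
  [-4, -7, -3]

Apply the min-plus product entry-by-entry:
  C[0][0] = min over k of (A[0][0] + B[0][0] = -1 + -3 = -4, A[0][1] + B[1][0] = -3 + -2 = -5, A[0][2] + B[2][0] = 5 + -4 = 1) = -5 (attained at k = 1)
  C[0][1] = min over k of (A[0][0] + B[0][1] = -1 + 8 = 7, A[0][1] + B[1][1] = -3 + -5 = -8, A[0][2] + B[2][1] = 5 + 1 = 6) = -8 (attained at k = 1)
  C[0][2] = min over k of (A[0][0] + B[0][2] = -1 + -4 = -5, A[0][1] + B[1][2] = -3 + -1 = -4, A[0][2] + B[2][2] = 5 + 5 = 10) = -5 (attained at k = 0)
  C[1][0] = min over k of (A[1][0] + B[0][0] = 7 + -3 = 4, A[1][1] + B[1][0] = 6 + -2 = 4, A[1][2] + B[2][0] = 5 + -4 = 1) = 1 (attained at k = 2)
  C[1][1] = min over k of (A[1][0] + B[0][1] = 7 + 8 = 15, A[1][1] + B[1][1] = 6 + -5 = 1, A[1][2] + B[2][1] = 5 + 1 = 6) = 1 (attained at k = 1)
  C[1][2] = min over k of (A[1][0] + B[0][2] = 7 + -4 = 3, A[1][1] + B[1][2] = 6 + -1 = 5, A[1][2] + B[2][2] = 5 + 5 = 10) = 3 (attained at k = 0)
  C[2][0] = min over k of (A[2][0] + B[0][0] = 10 + -3 = 7, A[2][1] + B[1][0] = -2 + -2 = -4, A[2][2] + B[2][0] = 8 + -4 = 4) = -4 (attained at k = 1)
  C[2][1] = min over k of (A[2][0] + B[0][1] = 10 + 8 = 18, A[2][1] + B[1][1] = -2 + -5 = -7, A[2][2] + B[2][1] = 8 + 1 = 9) = -7 (attained at k = 1)
  C[2][2] = min over k of (A[2][0] + B[0][2] = 10 + -4 = 6, A[2][1] + B[1][2] = -2 + -1 = -3, A[2][2] + B[2][2] = 8 + 5 = 13) = -3 (attained at k = 1)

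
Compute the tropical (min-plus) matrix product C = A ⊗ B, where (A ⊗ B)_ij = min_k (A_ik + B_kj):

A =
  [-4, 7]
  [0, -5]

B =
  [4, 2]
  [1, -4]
A ⊗ B =
  [0, -2]
  [-4, -9]

Apply the min-plus product entry-by-entry:
  C[0][0] = min over k of (A[0][0] + B[0][0] = -4 + 4 = 0, A[0][1] + B[1][0] = 7 + 1 = 8) = 0 (attained at k = 0)
  C[0][1] = min over k of (A[0][0] + B[0][1] = -4 + 2 = -2, A[0][1] + B[1][1] = 7 + -4 = 3) = -2 (attained at k = 0)
  C[1][0] = min over k of (A[1][0] + B[0][0] = 0 + 4 = 4, A[1][1] + B[1][0] = -5 + 1 = -4) = -4 (attained at k = 1)
  C[1][1] = min over k of (A[1][0] + B[0][1] = 0 + 2 = 2, A[1][1] + B[1][1] = -5 + -4 = -9) = -9 (attained at k = 1)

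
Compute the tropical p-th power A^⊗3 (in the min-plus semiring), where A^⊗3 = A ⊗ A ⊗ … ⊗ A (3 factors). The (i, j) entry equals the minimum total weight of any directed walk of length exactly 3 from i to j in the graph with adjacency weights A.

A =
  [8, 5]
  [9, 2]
A^⊗3 =
  [16, 9]
  [13, 6]

Each entry (A^⊗3)_ij equals the minimum over all length-3 walks i = v_0 → v_1 → … → v_3 = j of Σ_t A[v_t][v_{t+1}]. For example, for (i, j) = (0, 1) we minimise over 4 possible intermediate vertex sequences; the minimum is 9, attained along the walk 0 → 1 → 1 → 1.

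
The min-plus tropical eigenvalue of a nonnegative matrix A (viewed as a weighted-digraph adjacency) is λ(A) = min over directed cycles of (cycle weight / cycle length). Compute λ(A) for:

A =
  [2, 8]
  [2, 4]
λ(A) = 2

Enumerate directed cycles and compute their means (weight / length). Sample:
  cycle 0 → 0: weight = 2, length = 1, mean = 2/1 ≈ 2.000
  cycle 1 → 1: weight = 4, length = 1, mean = 4/1 ≈ 4.000
  cycle 0 → 1 → 0: weight = 10, length = 2, mean = 10/2 ≈ 5.000
  cycle 1 → 0 → 1: weight = 10, length = 2, mean = 10/2 ≈ 5.000
Minimum mean = 2.000, attained e.g. along the cycle 0 → 0 with weight 2 and length 1. So λ(A) = 2/1 = 2.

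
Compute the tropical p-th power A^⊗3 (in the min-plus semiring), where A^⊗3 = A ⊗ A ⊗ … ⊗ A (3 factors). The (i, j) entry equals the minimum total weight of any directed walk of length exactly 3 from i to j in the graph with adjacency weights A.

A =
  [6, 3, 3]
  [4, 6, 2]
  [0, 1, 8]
A^⊗3 =
  [5, 6, 6]
  [7, 5, 5]
  [3, 4, 5]

Each entry (A^⊗3)_ij equals the minimum over all length-3 walks i = v_0 → v_1 → … → v_3 = j of Σ_t A[v_t][v_{t+1}]. For example, for (i, j) = (0, 2) we minimise over 9 possible intermediate vertex sequences; the minimum is 6, attained along the walk 0 → 2 → 0 → 2.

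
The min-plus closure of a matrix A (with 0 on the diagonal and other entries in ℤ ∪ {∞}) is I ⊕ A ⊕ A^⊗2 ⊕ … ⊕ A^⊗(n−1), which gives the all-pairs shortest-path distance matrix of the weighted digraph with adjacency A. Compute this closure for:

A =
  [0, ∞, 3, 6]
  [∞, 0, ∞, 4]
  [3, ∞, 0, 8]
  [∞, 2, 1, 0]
Closure =
  [0, 8, 3, 6]
  [8, 0, 5, 4]
  [3, 10, 0, 8]
  [4, 2, 1, 0]

This is the Floyd-Warshall all-pairs shortest-path computation. For each intermediate vertex k = 0, 1, …, 3, update dist[i][j] ← min(dist[i][j], dist[i][k] + dist[k][j]). The final matrix gives, for each (i, j), the minimum total weight of any directed path from i to j (possibly empty when i = j).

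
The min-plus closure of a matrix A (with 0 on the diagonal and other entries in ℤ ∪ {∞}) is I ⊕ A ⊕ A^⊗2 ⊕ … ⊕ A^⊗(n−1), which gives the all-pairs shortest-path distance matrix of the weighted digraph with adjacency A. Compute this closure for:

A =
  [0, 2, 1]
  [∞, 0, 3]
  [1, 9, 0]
Closure =
  [0, 2, 1]
  [4, 0, 3]
  [1, 3, 0]

This is the Floyd-Warshall all-pairs shortest-path computation. For each intermediate vertex k = 0, 1, …, 2, update dist[i][j] ← min(dist[i][j], dist[i][k] + dist[k][j]). The final matrix gives, for each (i, j), the minimum total weight of any directed path from i to j (possibly empty when i = j).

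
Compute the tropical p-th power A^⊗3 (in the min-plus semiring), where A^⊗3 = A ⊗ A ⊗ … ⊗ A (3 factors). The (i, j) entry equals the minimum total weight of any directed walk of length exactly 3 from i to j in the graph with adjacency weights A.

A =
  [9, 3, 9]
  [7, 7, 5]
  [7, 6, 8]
A^⊗3 =
  [15, 13, 15]
  [17, 15, 15]
  [17, 16, 15]

Each entry (A^⊗3)_ij equals the minimum over all length-3 walks i = v_0 → v_1 → … → v_3 = j of Σ_t A[v_t][v_{t+1}]. For example, for (i, j) = (0, 2) we minimise over 9 possible intermediate vertex sequences; the minimum is 15, attained along the walk 0 → 1 → 1 → 2.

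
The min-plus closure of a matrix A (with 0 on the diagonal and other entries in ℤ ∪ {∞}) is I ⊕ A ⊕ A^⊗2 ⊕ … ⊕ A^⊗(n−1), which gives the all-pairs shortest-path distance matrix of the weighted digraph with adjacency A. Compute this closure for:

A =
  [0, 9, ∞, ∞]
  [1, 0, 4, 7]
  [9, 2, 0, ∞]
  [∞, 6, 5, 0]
Closure =
  [0, 9, 13, 16]
  [1, 0, 4, 7]
  [3, 2, 0, 9]
  [7, 6, 5, 0]

This is the Floyd-Warshall all-pairs shortest-path computation. For each intermediate vertex k = 0, 1, …, 3, update dist[i][j] ← min(dist[i][j], dist[i][k] + dist[k][j]). The final matrix gives, for each (i, j), the minimum total weight of any directed path from i to j (possibly empty when i = j).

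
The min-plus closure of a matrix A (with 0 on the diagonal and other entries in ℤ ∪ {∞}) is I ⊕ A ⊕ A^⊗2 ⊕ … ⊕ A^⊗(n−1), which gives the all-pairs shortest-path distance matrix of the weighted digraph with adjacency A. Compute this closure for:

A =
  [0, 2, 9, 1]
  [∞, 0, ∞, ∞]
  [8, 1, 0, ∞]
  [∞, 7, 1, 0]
Closure =
  [0, 2, 2, 1]
  [∞, 0, ∞, ∞]
  [8, 1, 0, 9]
  [9, 2, 1, 0]

This is the Floyd-Warshall all-pairs shortest-path computation. For each intermediate vertex k = 0, 1, …, 3, update dist[i][j] ← min(dist[i][j], dist[i][k] + dist[k][j]). The final matrix gives, for each (i, j), the minimum total weight of any directed path from i to j (possibly empty when i = j).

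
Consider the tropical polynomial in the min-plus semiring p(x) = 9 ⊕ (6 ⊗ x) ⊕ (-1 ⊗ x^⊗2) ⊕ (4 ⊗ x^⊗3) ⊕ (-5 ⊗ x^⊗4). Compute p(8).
p(8) = 9

A tropical monomial a ⊗ x^⊗i evaluates to a + i · x. Evaluating each term at x = 8:
  Term 0 contributes 9 + 0 · 8 = 9
  Term 1 contributes 6 + 1 · 8 = 14
  Term 2 contributes -1 + 2 · 8 = 15
  Term 3 contributes 4 + 3 · 8 = 28
  Term 4 contributes -5 + 4 · 8 = 27
p(8) = ⊕ of these = min[9, 14, 15, 28, 27] = 9.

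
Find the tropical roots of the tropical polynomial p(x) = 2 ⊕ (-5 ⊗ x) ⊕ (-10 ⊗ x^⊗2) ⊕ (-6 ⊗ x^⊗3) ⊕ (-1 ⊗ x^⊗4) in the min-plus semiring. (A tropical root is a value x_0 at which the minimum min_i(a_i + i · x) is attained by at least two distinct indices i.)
Roots: {-5, -4, 5, 7}

Each tropical root is a break point of the lower envelope of the lines y = a_i + i · x (there are 5 lines, with slopes 0, 1, ..., 4). Only the lines that attain the minimum somewhere contribute to roots; other lines are dominated. Here the surviving (envelope) indices are i = 4, i = 3, i = 2, i = 1, i = 0.
Intersections between consecutive envelope lines give the roots: for adjacent envelope indices i < j the intersection is x = (a_i − a_j) / (j − i). Reading off the sorted break points: {-5, -4, 5, 7}.
Verification: at each break x_0, at least two indices attain the minimum of min_i(a_i + i · x_0).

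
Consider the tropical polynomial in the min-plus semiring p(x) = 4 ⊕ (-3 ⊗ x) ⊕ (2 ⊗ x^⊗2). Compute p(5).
p(5) = 2

A tropical monomial a ⊗ x^⊗i evaluates to a + i · x. Evaluating each term at x = 5:
  Term 0 contributes 4 + 0 · 5 = 4
  Term 1 contributes -3 + 1 · 5 = 2
  Term 2 contributes 2 + 2 · 5 = 12
p(5) = ⊕ of these = min[4, 2, 12] = 2.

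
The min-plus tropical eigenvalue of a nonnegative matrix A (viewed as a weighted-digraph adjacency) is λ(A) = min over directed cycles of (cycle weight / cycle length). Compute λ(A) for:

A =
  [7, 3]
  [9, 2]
λ(A) = 2

Enumerate directed cycles and compute their means (weight / length). Sample:
  cycle 0 → 0: weight = 7, length = 1, mean = 7/1 ≈ 7.000
  cycle 1 → 1: weight = 2, length = 1, mean = 2/1 ≈ 2.000
  cycle 0 → 1 → 0: weight = 12, length = 2, mean = 12/2 ≈ 6.000
  cycle 1 → 0 → 1: weight = 12, length = 2, mean = 12/2 ≈ 6.000
Minimum mean = 2.000, attained e.g. along the cycle 1 → 1 with weight 2 and length 1. So λ(A) = 2/1 = 2.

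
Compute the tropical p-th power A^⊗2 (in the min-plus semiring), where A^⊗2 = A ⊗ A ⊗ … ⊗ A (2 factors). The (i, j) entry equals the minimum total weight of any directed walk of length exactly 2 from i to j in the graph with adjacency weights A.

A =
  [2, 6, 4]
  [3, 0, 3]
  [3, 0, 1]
A^⊗2 =
  [4, 4, 5]
  [3, 0, 3]
  [3, 0, 2]

Each entry (A^⊗2)_ij equals the minimum over all length-2 walks i = v_0 → v_1 → … → v_2 = j of Σ_t A[v_t][v_{t+1}]. For example, for (i, j) = (0, 2) we minimise over 3 possible intermediate vertex sequences; the minimum is 5, attained along the walk 0 → 2 → 2.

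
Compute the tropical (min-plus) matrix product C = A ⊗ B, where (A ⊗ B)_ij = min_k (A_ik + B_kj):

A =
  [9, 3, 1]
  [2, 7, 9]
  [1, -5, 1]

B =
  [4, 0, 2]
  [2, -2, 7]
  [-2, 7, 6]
A ⊗ B =
  [-1, 1, 7]
  [6, 2, 4]
  [-3, -7, 2]

Apply the min-plus product entry-by-entry:
  C[0][0] = min over k of (A[0][0] + B[0][0] = 9 + 4 = 13, A[0][1] + B[1][0] = 3 + 2 = 5, A[0][2] + B[2][0] = 1 + -2 = -1) = -1 (attained at k = 2)
  C[0][1] = min over k of (A[0][0] + B[0][1] = 9 + 0 = 9, A[0][1] + B[1][1] = 3 + -2 = 1, A[0][2] + B[2][1] = 1 + 7 = 8) = 1 (attained at k = 1)
  C[0][2] = min over k of (A[0][0] + B[0][2] = 9 + 2 = 11, A[0][1] + B[1][2] = 3 + 7 = 10, A[0][2] + B[2][2] = 1 + 6 = 7) = 7 (attained at k = 2)
  C[1][0] = min over k of (A[1][0] + B[0][0] = 2 + 4 = 6, A[1][1] + B[1][0] = 7 + 2 = 9, A[1][2] + B[2][0] = 9 + -2 = 7) = 6 (attained at k = 0)
  C[1][1] = min over k of (A[1][0] + B[0][1] = 2 + 0 = 2, A[1][1] + B[1][1] = 7 + -2 = 5, A[1][2] + B[2][1] = 9 + 7 = 16) = 2 (attained at k = 0)
  C[1][2] = min over k of (A[1][0] + B[0][2] = 2 + 2 = 4, A[1][1] + B[1][2] = 7 + 7 = 14, A[1][2] + B[2][2] = 9 + 6 = 15) = 4 (attained at k = 0)
  C[2][0] = min over k of (A[2][0] + B[0][0] = 1 + 4 = 5, A[2][1] + B[1][0] = -5 + 2 = -3, A[2][2] + B[2][0] = 1 + -2 = -1) = -3 (attained at k = 1)
  C[2][1] = min over k of (A[2][0] + B[0][1] = 1 + 0 = 1, A[2][1] + B[1][1] = -5 + -2 = -7, A[2][2] + B[2][1] = 1 + 7 = 8) = -7 (attained at k = 1)
  C[2][2] = min over k of (A[2][0] + B[0][2] = 1 + 2 = 3, A[2][1] + B[1][2] = -5 + 7 = 2, A[2][2] + B[2][2] = 1 + 6 = 7) = 2 (attained at k = 1)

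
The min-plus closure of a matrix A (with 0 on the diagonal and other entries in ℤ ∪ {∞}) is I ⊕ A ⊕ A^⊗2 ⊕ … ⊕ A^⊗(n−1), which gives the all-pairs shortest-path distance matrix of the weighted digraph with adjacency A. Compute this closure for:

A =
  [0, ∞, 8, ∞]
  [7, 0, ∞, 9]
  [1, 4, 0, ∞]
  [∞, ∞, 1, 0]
Closure =
  [0, 12, 8, 21]
  [7, 0, 10, 9]
  [1, 4, 0, 13]
  [2, 5, 1, 0]

This is the Floyd-Warshall all-pairs shortest-path computation. For each intermediate vertex k = 0, 1, …, 3, update dist[i][j] ← min(dist[i][j], dist[i][k] + dist[k][j]). The final matrix gives, for each (i, j), the minimum total weight of any directed path from i to j (possibly empty when i = j).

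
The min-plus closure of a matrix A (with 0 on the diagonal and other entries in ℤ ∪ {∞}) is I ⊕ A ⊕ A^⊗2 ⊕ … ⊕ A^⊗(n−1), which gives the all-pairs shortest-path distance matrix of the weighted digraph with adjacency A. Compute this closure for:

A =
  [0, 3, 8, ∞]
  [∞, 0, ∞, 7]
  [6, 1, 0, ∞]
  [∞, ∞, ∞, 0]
Closure =
  [0, 3, 8, 10]
  [∞, 0, ∞, 7]
  [6, 1, 0, 8]
  [∞, ∞, ∞, 0]

This is the Floyd-Warshall all-pairs shortest-path computation. For each intermediate vertex k = 0, 1, …, 3, update dist[i][j] ← min(dist[i][j], dist[i][k] + dist[k][j]). The final matrix gives, for each (i, j), the minimum total weight of any directed path from i to j (possibly empty when i = j).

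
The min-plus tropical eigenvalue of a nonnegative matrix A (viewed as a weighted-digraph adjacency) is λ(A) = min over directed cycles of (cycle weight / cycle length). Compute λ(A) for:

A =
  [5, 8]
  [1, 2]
λ(A) = 2

Enumerate directed cycles and compute their means (weight / length). Sample:
  cycle 0 → 0: weight = 5, length = 1, mean = 5/1 ≈ 5.000
  cycle 1 → 1: weight = 2, length = 1, mean = 2/1 ≈ 2.000
  cycle 0 → 1 → 0: weight = 9, length = 2, mean = 9/2 ≈ 4.500
  cycle 1 → 0 → 1: weight = 9, length = 2, mean = 9/2 ≈ 4.500
Minimum mean = 2.000, attained e.g. along the cycle 1 → 1 with weight 2 and length 1. So λ(A) = 2/1 = 2.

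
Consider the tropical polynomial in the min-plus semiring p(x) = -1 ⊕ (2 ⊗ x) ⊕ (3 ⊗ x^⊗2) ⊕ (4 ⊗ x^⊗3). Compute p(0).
p(0) = -1

A tropical monomial a ⊗ x^⊗i evaluates to a + i · x. Evaluating each term at x = 0:
  Term 0 contributes -1 + 0 · 0 = -1
  Term 1 contributes 2 + 1 · 0 = 2
  Term 2 contributes 3 + 2 · 0 = 3
  Term 3 contributes 4 + 3 · 0 = 4
p(0) = ⊕ of these = min[-1, 2, 3, 4] = -1.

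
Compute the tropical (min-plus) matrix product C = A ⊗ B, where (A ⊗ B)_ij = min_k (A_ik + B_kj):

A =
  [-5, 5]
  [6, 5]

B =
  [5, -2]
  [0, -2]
A ⊗ B =
  [0, -7]
  [5, 3]

Apply the min-plus product entry-by-entry:
  C[0][0] = min over k of (A[0][0] + B[0][0] = -5 + 5 = 0, A[0][1] + B[1][0] = 5 + 0 = 5) = 0 (attained at k = 0)
  C[0][1] = min over k of (A[0][0] + B[0][1] = -5 + -2 = -7, A[0][1] + B[1][1] = 5 + -2 = 3) = -7 (attained at k = 0)
  C[1][0] = min over k of (A[1][0] + B[0][0] = 6 + 5 = 11, A[1][1] + B[1][0] = 5 + 0 = 5) = 5 (attained at k = 1)
  C[1][1] = min over k of (A[1][0] + B[0][1] = 6 + -2 = 4, A[1][1] + B[1][1] = 5 + -2 = 3) = 3 (attained at k = 1)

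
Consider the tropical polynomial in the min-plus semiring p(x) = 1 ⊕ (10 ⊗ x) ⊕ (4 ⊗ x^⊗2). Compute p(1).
p(1) = 1

A tropical monomial a ⊗ x^⊗i evaluates to a + i · x. Evaluating each term at x = 1:
  Term 0 contributes 1 + 0 · 1 = 1
  Term 1 contributes 10 + 1 · 1 = 11
  Term 2 contributes 4 + 2 · 1 = 6
p(1) = ⊕ of these = min[1, 11, 6] = 1.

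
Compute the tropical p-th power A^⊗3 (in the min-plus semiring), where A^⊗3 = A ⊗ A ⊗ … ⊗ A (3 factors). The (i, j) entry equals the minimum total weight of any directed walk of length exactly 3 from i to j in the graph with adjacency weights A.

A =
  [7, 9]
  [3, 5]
A^⊗3 =
  [17, 19]
  [13, 15]

Each entry (A^⊗3)_ij equals the minimum over all length-3 walks i = v_0 → v_1 → … → v_3 = j of Σ_t A[v_t][v_{t+1}]. For example, for (i, j) = (0, 1) we minimise over 4 possible intermediate vertex sequences; the minimum is 19, attained along the walk 0 → 1 → 1 → 1.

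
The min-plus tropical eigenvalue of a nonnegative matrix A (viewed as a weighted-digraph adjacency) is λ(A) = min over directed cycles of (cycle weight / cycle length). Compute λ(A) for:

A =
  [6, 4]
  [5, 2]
λ(A) = 2

Enumerate directed cycles and compute their means (weight / length). Sample:
  cycle 0 → 0: weight = 6, length = 1, mean = 6/1 ≈ 6.000
  cycle 1 → 1: weight = 2, length = 1, mean = 2/1 ≈ 2.000
  cycle 0 → 1 → 0: weight = 9, length = 2, mean = 9/2 ≈ 4.500
  cycle 1 → 0 → 1: weight = 9, length = 2, mean = 9/2 ≈ 4.500
Minimum mean = 2.000, attained e.g. along the cycle 1 → 1 with weight 2 and length 1. So λ(A) = 2/1 = 2.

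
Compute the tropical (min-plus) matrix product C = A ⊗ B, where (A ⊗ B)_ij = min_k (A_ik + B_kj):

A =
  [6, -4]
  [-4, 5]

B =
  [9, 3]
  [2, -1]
A ⊗ B =
  [-2, -5]
  [5, -1]

Apply the min-plus product entry-by-entry:
  C[0][0] = min over k of (A[0][0] + B[0][0] = 6 + 9 = 15, A[0][1] + B[1][0] = -4 + 2 = -2) = -2 (attained at k = 1)
  C[0][1] = min over k of (A[0][0] + B[0][1] = 6 + 3 = 9, A[0][1] + B[1][1] = -4 + -1 = -5) = -5 (attained at k = 1)
  C[1][0] = min over k of (A[1][0] + B[0][0] = -4 + 9 = 5, A[1][1] + B[1][0] = 5 + 2 = 7) = 5 (attained at k = 0)
  C[1][1] = min over k of (A[1][0] + B[0][1] = -4 + 3 = -1, A[1][1] + B[1][1] = 5 + -1 = 4) = -1 (attained at k = 0)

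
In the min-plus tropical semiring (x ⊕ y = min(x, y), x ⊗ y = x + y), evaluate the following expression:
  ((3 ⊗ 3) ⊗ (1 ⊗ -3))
((3 ⊗ 3) ⊗ (1 ⊗ -3)) = 4

Expand innermost to outermost. Recall ⊕ takes the minimum of its arguments and ⊗ takes their sum. Working out the expression ((3 ⊗ 3) ⊗ (1 ⊗ -3)) gives 4.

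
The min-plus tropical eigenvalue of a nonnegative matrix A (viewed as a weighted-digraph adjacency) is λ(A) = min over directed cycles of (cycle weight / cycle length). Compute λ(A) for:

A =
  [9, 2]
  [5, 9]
λ(A) = 7/2

Enumerate directed cycles and compute their means (weight / length). Sample:
  cycle 0 → 0: weight = 9, length = 1, mean = 9/1 ≈ 9.000
  cycle 1 → 1: weight = 9, length = 1, mean = 9/1 ≈ 9.000
  cycle 0 → 1 → 0: weight = 7, length = 2, mean = 7/2 ≈ 3.500
  cycle 1 → 0 → 1: weight = 7, length = 2, mean = 7/2 ≈ 3.500
Minimum mean = 3.500, attained e.g. along the cycle 0 → 1 → 0 with weight 7 and length 2. So λ(A) = 7/2 = 7/2.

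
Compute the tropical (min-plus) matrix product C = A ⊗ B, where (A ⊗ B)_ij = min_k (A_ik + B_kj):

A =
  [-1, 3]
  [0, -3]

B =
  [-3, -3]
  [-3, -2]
A ⊗ B =
  [-4, -4]
  [-6, -5]

Apply the min-plus product entry-by-entry:
  C[0][0] = min over k of (A[0][0] + B[0][0] = -1 + -3 = -4, A[0][1] + B[1][0] = 3 + -3 = 0) = -4 (attained at k = 0)
  C[0][1] = min over k of (A[0][0] + B[0][1] = -1 + -3 = -4, A[0][1] + B[1][1] = 3 + -2 = 1) = -4 (attained at k = 0)
  C[1][0] = min over k of (A[1][0] + B[0][0] = 0 + -3 = -3, A[1][1] + B[1][0] = -3 + -3 = -6) = -6 (attained at k = 1)
  C[1][1] = min over k of (A[1][0] + B[0][1] = 0 + -3 = -3, A[1][1] + B[1][1] = -3 + -2 = -5) = -5 (attained at k = 1)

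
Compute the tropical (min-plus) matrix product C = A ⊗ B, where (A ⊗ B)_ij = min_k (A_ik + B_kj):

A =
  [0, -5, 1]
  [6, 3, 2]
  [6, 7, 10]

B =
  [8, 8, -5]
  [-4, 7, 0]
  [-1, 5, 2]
A ⊗ B =
  [-9, 2, -5]
  [-1, 7, 1]
  [3, 14, 1]

Apply the min-plus product entry-by-entry:
  C[0][0] = min over k of (A[0][0] + B[0][0] = 0 + 8 = 8, A[0][1] + B[1][0] = -5 + -4 = -9, A[0][2] + B[2][0] = 1 + -1 = 0) = -9 (attained at k = 1)
  C[0][1] = min over k of (A[0][0] + B[0][1] = 0 + 8 = 8, A[0][1] + B[1][1] = -5 + 7 = 2, A[0][2] + B[2][1] = 1 + 5 = 6) = 2 (attained at k = 1)
  C[0][2] = min over k of (A[0][0] + B[0][2] = 0 + -5 = -5, A[0][1] + B[1][2] = -5 + 0 = -5, A[0][2] + B[2][2] = 1 + 2 = 3) = -5 (attained at k = 0)
  C[1][0] = min over k of (A[1][0] + B[0][0] = 6 + 8 = 14, A[1][1] + B[1][0] = 3 + -4 = -1, A[1][2] + B[2][0] = 2 + -1 = 1) = -1 (attained at k = 1)
  C[1][1] = min over k of (A[1][0] + B[0][1] = 6 + 8 = 14, A[1][1] + B[1][1] = 3 + 7 = 10, A[1][2] + B[2][1] = 2 + 5 = 7) = 7 (attained at k = 2)
  C[1][2] = min over k of (A[1][0] + B[0][2] = 6 + -5 = 1, A[1][1] + B[1][2] = 3 + 0 = 3, A[1][2] + B[2][2] = 2 + 2 = 4) = 1 (attained at k = 0)
  C[2][0] = min over k of (A[2][0] + B[0][0] = 6 + 8 = 14, A[2][1] + B[1][0] = 7 + -4 = 3, A[2][2] + B[2][0] = 10 + -1 = 9) = 3 (attained at k = 1)
  C[2][1] = min over k of (A[2][0] + B[0][1] = 6 + 8 = 14, A[2][1] + B[1][1] = 7 + 7 = 14, A[2][2] + B[2][1] = 10 + 5 = 15) = 14 (attained at k = 0)
  C[2][2] = min over k of (A[2][0] + B[0][2] = 6 + -5 = 1, A[2][1] + B[1][2] = 7 + 0 = 7, A[2][2] + B[2][2] = 10 + 2 = 12) = 1 (attained at k = 0)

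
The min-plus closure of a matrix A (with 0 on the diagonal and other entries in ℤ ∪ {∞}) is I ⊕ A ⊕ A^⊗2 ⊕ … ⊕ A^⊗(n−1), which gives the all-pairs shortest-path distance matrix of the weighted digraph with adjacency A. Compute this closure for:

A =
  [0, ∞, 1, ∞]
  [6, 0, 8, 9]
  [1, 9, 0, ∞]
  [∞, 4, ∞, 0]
Closure =
  [0, 10, 1, 19]
  [6, 0, 7, 9]
  [1, 9, 0, 18]
  [10, 4, 11, 0]

This is the Floyd-Warshall all-pairs shortest-path computation. For each intermediate vertex k = 0, 1, …, 3, update dist[i][j] ← min(dist[i][j], dist[i][k] + dist[k][j]). The final matrix gives, for each (i, j), the minimum total weight of any directed path from i to j (possibly empty when i = j).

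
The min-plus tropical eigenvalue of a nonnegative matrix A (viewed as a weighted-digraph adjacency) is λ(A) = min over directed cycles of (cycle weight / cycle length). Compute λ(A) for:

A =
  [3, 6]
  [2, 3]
λ(A) = 3

Enumerate directed cycles and compute their means (weight / length). Sample:
  cycle 0 → 0: weight = 3, length = 1, mean = 3/1 ≈ 3.000
  cycle 1 → 1: weight = 3, length = 1, mean = 3/1 ≈ 3.000
  cycle 0 → 1 → 0: weight = 8, length = 2, mean = 8/2 ≈ 4.000
  cycle 1 → 0 → 1: weight = 8, length = 2, mean = 8/2 ≈ 4.000
Minimum mean = 3.000, attained e.g. along the cycle 0 → 0 with weight 3 and length 1. So λ(A) = 3/1 = 3.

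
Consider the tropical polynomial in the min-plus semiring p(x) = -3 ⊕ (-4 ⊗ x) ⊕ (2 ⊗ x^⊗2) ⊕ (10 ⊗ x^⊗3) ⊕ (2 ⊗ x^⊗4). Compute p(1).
p(1) = -3

A tropical monomial a ⊗ x^⊗i evaluates to a + i · x. Evaluating each term at x = 1:
  Term 0 contributes -3 + 0 · 1 = -3
  Term 1 contributes -4 + 1 · 1 = -3
  Term 2 contributes 2 + 2 · 1 = 4
  Term 3 contributes 10 + 3 · 1 = 13
  Term 4 contributes 2 + 4 · 1 = 6
p(1) = ⊕ of these = min[-3, -3, 4, 13, 6] = -3.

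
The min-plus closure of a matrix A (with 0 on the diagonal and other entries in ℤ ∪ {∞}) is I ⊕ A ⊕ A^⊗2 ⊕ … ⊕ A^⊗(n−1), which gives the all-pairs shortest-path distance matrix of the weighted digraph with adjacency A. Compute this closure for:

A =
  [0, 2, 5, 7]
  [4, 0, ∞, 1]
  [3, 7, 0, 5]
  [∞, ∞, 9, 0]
Closure =
  [0, 2, 5, 3]
  [4, 0, 9, 1]
  [3, 5, 0, 5]
  [12, 14, 9, 0]

This is the Floyd-Warshall all-pairs shortest-path computation. For each intermediate vertex k = 0, 1, …, 3, update dist[i][j] ← min(dist[i][j], dist[i][k] + dist[k][j]). The final matrix gives, for each (i, j), the minimum total weight of any directed path from i to j (possibly empty when i = j).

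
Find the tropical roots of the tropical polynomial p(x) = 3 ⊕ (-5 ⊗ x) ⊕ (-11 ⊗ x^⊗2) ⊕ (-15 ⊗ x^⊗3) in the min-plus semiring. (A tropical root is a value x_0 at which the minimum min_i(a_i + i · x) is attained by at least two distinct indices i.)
Roots: {4, 6, 8}

Each tropical root is a break point of the lower envelope of the lines y = a_i + i · x (there are 4 lines, with slopes 0, 1, ..., 3). Only the lines that attain the minimum somewhere contribute to roots; other lines are dominated. Here the surviving (envelope) indices are i = 3, i = 2, i = 1, i = 0.
Intersections between consecutive envelope lines give the roots: for adjacent envelope indices i < j the intersection is x = (a_i − a_j) / (j − i). Reading off the sorted break points: {4, 6, 8}.
Verification: at each break x_0, at least two indices attain the minimum of min_i(a_i + i · x_0).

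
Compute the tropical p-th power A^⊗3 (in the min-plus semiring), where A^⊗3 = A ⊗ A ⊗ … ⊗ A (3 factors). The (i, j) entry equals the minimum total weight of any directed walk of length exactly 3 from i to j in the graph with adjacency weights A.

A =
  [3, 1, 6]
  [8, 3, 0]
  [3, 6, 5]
A^⊗3 =
  [4, 7, 4]
  [6, 4, 6]
  [9, 7, 4]

Each entry (A^⊗3)_ij equals the minimum over all length-3 walks i = v_0 → v_1 → … → v_3 = j of Σ_t A[v_t][v_{t+1}]. For example, for (i, j) = (0, 2) we minimise over 9 possible intermediate vertex sequences; the minimum is 4, attained along the walk 0 → 0 → 1 → 2.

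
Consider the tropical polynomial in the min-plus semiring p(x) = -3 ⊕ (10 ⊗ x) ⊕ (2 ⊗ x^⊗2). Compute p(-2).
p(-2) = -3

A tropical monomial a ⊗ x^⊗i evaluates to a + i · x. Evaluating each term at x = -2:
  Term 0 contributes -3 + 0 · -2 = -3
  Term 1 contributes 10 + 1 · -2 = 8
  Term 2 contributes 2 + 2 · -2 = -2
p(-2) = ⊕ of these = min[-3, 8, -2] = -3.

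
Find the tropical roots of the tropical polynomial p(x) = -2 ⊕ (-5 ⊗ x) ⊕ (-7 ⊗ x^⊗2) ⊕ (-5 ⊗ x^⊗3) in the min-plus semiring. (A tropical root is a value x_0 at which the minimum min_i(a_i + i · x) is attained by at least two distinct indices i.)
Roots: {-2, 2, 3}

Each tropical root is a break point of the lower envelope of the lines y = a_i + i · x (there are 4 lines, with slopes 0, 1, ..., 3). Only the lines that attain the minimum somewhere contribute to roots; other lines are dominated. Here the surviving (envelope) indices are i = 3, i = 2, i = 1, i = 0.
Intersections between consecutive envelope lines give the roots: for adjacent envelope indices i < j the intersection is x = (a_i − a_j) / (j − i). Reading off the sorted break points: {-2, 2, 3}.
Verification: at each break x_0, at least two indices attain the minimum of min_i(a_i + i · x_0).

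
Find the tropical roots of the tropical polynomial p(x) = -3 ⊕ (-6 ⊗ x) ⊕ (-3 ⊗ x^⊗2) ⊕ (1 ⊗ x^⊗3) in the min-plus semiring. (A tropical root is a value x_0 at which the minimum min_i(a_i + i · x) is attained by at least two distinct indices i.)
Roots: {-4, -3, 3}

Each tropical root is a break point of the lower envelope of the lines y = a_i + i · x (there are 4 lines, with slopes 0, 1, ..., 3). Only the lines that attain the minimum somewhere contribute to roots; other lines are dominated. Here the surviving (envelope) indices are i = 3, i = 2, i = 1, i = 0.
Intersections between consecutive envelope lines give the roots: for adjacent envelope indices i < j the intersection is x = (a_i − a_j) / (j − i). Reading off the sorted break points: {-4, -3, 3}.
Verification: at each break x_0, at least two indices attain the minimum of min_i(a_i + i · x_0).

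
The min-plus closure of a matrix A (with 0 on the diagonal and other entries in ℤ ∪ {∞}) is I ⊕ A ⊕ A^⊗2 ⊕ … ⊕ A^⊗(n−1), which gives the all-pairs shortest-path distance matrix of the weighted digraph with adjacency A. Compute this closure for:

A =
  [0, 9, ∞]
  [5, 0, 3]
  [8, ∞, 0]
Closure =
  [0, 9, 12]
  [5, 0, 3]
  [8, 17, 0]

This is the Floyd-Warshall all-pairs shortest-path computation. For each intermediate vertex k = 0, 1, …, 2, update dist[i][j] ← min(dist[i][j], dist[i][k] + dist[k][j]). The final matrix gives, for each (i, j), the minimum total weight of any directed path from i to j (possibly empty when i = j).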